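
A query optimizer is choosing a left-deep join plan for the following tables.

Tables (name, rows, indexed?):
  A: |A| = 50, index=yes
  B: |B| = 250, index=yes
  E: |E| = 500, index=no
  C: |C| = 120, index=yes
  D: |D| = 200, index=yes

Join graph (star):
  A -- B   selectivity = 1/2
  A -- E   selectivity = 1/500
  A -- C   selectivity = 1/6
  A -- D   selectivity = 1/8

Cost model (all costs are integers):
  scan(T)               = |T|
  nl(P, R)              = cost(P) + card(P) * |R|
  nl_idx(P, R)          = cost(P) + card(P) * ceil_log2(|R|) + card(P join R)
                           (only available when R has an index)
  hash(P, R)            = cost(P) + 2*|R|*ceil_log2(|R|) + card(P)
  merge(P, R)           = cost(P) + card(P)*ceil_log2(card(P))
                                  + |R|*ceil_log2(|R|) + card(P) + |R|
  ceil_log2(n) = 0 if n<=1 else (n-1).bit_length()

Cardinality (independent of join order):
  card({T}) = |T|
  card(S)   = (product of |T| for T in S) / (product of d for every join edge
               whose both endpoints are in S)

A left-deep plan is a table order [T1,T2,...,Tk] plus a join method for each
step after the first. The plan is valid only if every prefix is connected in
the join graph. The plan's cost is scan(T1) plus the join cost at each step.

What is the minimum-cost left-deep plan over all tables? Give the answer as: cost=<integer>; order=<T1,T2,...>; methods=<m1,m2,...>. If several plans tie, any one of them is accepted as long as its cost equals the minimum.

Selinger DP (subsets sized 1..n):
  {A}: scan cost=50, card=50
  {B}: scan cost=250, card=250
  {E}: scan cost=500, card=500
  {C}: scan cost=120, card=120
  {D}: scan cost=200, card=200
  {AB}: card=6250; try (A,hash)→1100, (B,merge)→2650, (A,merge)→2850, (B,hash)→4100, (B,nl_idx)→6700, (A,nl_idx)→8000 …(+2); best=1100 via (A,hash)
  {AE}: card=50; try (A,hash)→1600, (A,nl_idx)→3550, (E,merge)→5400, (A,merge)→5850, (E,hash)→9100, (E,nl)→25050 …(+1); best=1600 via (A,hash)
  {AC}: card=1000; try (A,hash)→840, (C,merge)→1360, (C,nl_idx)→1400, (A,merge)→1430, (C,hash)→1780, (A,nl_idx)→1840 …(+2); best=840 via (A,hash)
  {AD}: card=1250; try (A,hash)→1000, (D,nl_idx)→1700, (D,merge)→2200, (A,merge)→2350, (A,nl_idx)→2650, (D,hash)→3300 …(+2); best=1000 via (A,hash)
  {ABE}: card=6250; try (B,merge)→4200, (B,hash)→5650, (B,nl_idx)→8250, (B,nl)→14100, (E,hash)→16350, (E,merge)→93600 …(+1); best=4200 via (B,merge)
  {ABC}: card=125000; try (B,hash)→5840, (C,hash)→9030, (B,merge)→14090, (C,merge)→89560, (B,nl_idx)→133840, (C,nl_idx)→169850 …(+2); best=5840 via (B,hash)
  {ABD}: card=156250; try (B,hash)→6250, (D,hash)→10550, (B,merge)→18250, (D,merge)→90400, (B,nl_idx)→167250, (D,nl_idx)→207350 …(+2); best=6250 via (B,hash)
  {ACE}: card=1000; try (C,merge)→2910, (C,nl_idx)→2950, (C,hash)→3330, (C,nl)→7600, (E,hash)→10840, (E,merge)→16840 …(+1); best=2910 via (C,merge)
  {ADE}: card=1250; try (D,nl_idx)→3250, (D,merge)→3750, (D,hash)→4850, (E,hash)→11250, (D,nl)→11600, (E,merge)→21000 …(+1); best=3250 via (D,nl_idx)
  {ACD}: card=25000; try (C,hash)→3930, (D,hash)→5040, (D,merge)→13640, (C,merge)→16960, (D,nl_idx)→33840, (C,nl_idx)→34750 …(+2); best=3930 via (C,hash)
  {ABCE}: card=125000; try (B,hash)→7910, (C,hash)→12130, (B,merge)→16160, (C,merge)→92660, (B,nl_idx)→135910, (E,hash)→139840 …(+5); best=7910 via (B,hash)
  {ABDE}: card=156250; try (B,hash)→8500, (D,hash)→13650, (B,merge)→20500, (D,merge)→93500, (B,nl_idx)→169500, (E,hash)→171500 …(+5); best=8500 via (B,hash)
  {ABCD}: card=3125000; try (B,hash)→32930, (D,hash)→134040, (C,hash)→164180, (B,merge)→406180, (D,merge)→2257640, (C,merge)→2975960 …(+6); best=32930 via (B,hash)
  {ACDE}: card=25000; try (C,hash)→6180, (D,hash)→7110, (D,merge)→15710, (C,merge)→19210, (D,nl_idx)→35910, (C,nl_idx)→37000 …(+5); best=6180 via (C,hash)
  {ABCDE}: card=3125000; try (B,hash)→35180, (D,hash)→136110, (C,hash)→166430, (B,merge)→408430, (D,merge)→2259710, (C,merge)→2978210 …(+9); best=35180 via (B,hash)

cost=35180; order=E,A,D,C,B; methods=hash,nl_idx,hash,hash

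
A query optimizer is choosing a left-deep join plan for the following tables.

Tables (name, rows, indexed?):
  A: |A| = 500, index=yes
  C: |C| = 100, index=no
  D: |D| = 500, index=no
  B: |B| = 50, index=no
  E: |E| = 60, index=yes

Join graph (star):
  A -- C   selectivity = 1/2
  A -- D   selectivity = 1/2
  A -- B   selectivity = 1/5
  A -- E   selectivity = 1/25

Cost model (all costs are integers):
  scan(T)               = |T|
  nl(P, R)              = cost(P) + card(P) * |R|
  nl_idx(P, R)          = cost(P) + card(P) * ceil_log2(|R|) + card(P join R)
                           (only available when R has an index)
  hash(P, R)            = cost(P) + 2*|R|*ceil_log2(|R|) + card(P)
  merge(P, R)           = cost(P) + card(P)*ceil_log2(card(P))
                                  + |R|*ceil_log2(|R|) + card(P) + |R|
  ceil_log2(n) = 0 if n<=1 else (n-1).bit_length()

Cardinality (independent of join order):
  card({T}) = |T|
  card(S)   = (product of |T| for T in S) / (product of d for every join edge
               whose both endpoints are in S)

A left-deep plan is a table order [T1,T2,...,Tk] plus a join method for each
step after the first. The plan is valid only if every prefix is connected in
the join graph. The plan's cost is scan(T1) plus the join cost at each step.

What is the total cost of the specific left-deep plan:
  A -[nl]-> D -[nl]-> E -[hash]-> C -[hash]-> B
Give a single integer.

23052500

step 1: scan A: cost=500, card=500
step 2: join D via nl
    card(P join D) = 500*500/(2) = 125000
    cost = 500 + 500*500 = 250500
step 3: join E via nl
    card(P join E) = 125000*60/(25) = 300000
    cost = 250500 + 125000*60 = 7750500
step 4: join C via hash
    card(P join C) = 300000*100/(2) = 15000000
    cost = 7750500 + 2*100*7 + 300000 = 8051900
step 5: join B via hash
    card(P join B) = 15000000*50/(5) = 150000000
    cost = 8051900 + 2*50*6 + 15000000 = 23052500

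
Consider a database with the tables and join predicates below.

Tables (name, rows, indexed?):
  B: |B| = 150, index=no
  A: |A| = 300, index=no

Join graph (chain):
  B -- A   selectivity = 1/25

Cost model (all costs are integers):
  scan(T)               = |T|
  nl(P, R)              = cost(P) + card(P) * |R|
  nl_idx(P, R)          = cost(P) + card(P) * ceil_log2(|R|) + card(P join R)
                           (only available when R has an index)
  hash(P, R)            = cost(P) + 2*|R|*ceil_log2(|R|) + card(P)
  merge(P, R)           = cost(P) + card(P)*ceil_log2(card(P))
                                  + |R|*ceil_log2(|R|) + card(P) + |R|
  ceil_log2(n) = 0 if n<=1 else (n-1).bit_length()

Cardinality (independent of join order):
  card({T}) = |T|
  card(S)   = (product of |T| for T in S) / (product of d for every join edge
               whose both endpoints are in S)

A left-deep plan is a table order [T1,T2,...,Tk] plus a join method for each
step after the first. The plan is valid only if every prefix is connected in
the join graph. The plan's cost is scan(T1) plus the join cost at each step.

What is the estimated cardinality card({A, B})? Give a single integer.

Tables in S: A(300), B(150)
Edges inside S: B-A(d=25)
numerator = 300 * 150 = 45000
denominator = 25 = 25
card(S) = 45000 / 25 = 1800

1800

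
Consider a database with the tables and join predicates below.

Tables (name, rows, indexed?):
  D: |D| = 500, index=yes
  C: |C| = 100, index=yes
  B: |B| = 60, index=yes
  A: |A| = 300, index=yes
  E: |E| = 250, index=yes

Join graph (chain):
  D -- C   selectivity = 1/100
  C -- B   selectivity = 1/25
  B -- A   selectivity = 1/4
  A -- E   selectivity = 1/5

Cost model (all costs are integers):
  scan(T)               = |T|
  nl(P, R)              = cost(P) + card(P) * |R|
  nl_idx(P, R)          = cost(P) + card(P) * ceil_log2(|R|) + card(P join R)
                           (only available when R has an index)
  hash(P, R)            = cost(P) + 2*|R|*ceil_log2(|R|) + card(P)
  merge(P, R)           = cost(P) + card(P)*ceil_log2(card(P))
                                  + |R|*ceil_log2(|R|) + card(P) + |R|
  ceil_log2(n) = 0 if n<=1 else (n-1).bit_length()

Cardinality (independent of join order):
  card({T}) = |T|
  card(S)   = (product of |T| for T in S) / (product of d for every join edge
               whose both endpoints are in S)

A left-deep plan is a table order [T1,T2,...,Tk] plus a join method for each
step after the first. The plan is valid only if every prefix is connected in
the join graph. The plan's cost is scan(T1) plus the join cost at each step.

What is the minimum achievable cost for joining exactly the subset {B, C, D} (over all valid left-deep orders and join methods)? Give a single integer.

2720

Selinger DP over subsets of {B,C,D}:
  {D}: scan cost=500, card=500
  {C}: scan cost=100, card=100
  {B}: scan cost=60, card=60
  {CD}: card=500; try (D,nl_idx)→1500, (C,hash)→2400, (C,nl_idx)→4500, (D,merge)→5900, (C,merge)→6300, (D,hash)→9200 …(+2); best=1500 via (D,nl_idx)
  {BC}: card=240; try (C,nl_idx)→720, (B,hash)→920, (B,nl_idx)→940, (C,merge)→1280, (B,merge)→1320, (C,hash)→1520 …(+2); best=720 via (C,nl_idx)
  {BCD}: card=1200; try (B,hash)→2720, (D,nl_idx)→4080, (B,nl_idx)→5700, (B,merge)→6920, (D,merge)→7880, (D,hash)→9960 …(+2); best=2720 via (B,hash)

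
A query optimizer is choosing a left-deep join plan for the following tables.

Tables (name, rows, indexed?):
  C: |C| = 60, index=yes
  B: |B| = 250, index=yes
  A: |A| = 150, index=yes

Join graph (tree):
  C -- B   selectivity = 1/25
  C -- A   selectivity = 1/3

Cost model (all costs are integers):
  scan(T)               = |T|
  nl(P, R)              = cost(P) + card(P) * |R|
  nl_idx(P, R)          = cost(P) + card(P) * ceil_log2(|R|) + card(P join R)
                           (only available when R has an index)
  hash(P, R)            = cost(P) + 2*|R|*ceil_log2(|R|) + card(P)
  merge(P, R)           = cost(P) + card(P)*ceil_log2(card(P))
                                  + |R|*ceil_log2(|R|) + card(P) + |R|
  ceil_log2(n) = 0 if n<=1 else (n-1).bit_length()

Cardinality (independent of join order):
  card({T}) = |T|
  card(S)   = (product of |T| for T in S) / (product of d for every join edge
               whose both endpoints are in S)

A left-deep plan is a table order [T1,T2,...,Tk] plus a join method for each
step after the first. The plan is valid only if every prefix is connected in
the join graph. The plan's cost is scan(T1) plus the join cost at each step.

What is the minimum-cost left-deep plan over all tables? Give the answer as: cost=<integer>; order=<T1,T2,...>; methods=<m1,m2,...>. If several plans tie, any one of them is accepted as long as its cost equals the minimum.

Selinger DP (subsets sized 1..n):
  {C}: scan cost=60, card=60
  {B}: scan cost=250, card=250
  {A}: scan cost=150, card=150
  {BC}: card=600; try (B,nl_idx)→1140, (C,hash)→1220, (C,nl_idx)→2350, (B,merge)→2730, (C,merge)→2920, (B,hash)→4120 …(+2); best=1140 via (B,nl_idx)
  {AC}: card=3000; try (C,hash)→1020, (A,merge)→1830, (C,merge)→1920, (A,hash)→2520, (A,nl_idx)→3540, (C,nl_idx)→4050 …(+2); best=1020 via (C,hash)
  {ABC}: card=30000; try (A,hash)→4140, (B,hash)→8020, (A,merge)→9090, (A,nl_idx)→35940, (B,merge)→42270, (B,nl_idx)→55020 …(+2); best=4140 via (A,hash)

cost=4140; order=C,B,A; methods=nl_idx,hash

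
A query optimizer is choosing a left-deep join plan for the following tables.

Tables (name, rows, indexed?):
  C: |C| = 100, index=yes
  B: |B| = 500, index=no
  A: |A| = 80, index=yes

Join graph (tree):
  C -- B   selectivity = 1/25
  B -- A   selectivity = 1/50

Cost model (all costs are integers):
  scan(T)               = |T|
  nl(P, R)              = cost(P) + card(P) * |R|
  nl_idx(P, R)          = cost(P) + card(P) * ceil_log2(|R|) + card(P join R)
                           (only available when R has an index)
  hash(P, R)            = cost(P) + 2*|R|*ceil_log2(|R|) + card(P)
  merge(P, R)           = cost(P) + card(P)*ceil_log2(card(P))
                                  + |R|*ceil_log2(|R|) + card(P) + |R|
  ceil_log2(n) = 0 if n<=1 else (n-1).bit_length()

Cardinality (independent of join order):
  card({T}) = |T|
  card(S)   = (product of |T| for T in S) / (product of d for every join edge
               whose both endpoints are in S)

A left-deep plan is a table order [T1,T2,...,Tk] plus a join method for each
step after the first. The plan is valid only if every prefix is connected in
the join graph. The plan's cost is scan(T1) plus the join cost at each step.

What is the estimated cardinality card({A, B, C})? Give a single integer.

3200

Tables in S: A(80), B(500), C(100)
Edges inside S: C-B(d=25), B-A(d=50)
numerator = 80 * 500 * 100 = 4000000
denominator = 25 * 50 = 1250
card(S) = 4000000 / 1250 = 3200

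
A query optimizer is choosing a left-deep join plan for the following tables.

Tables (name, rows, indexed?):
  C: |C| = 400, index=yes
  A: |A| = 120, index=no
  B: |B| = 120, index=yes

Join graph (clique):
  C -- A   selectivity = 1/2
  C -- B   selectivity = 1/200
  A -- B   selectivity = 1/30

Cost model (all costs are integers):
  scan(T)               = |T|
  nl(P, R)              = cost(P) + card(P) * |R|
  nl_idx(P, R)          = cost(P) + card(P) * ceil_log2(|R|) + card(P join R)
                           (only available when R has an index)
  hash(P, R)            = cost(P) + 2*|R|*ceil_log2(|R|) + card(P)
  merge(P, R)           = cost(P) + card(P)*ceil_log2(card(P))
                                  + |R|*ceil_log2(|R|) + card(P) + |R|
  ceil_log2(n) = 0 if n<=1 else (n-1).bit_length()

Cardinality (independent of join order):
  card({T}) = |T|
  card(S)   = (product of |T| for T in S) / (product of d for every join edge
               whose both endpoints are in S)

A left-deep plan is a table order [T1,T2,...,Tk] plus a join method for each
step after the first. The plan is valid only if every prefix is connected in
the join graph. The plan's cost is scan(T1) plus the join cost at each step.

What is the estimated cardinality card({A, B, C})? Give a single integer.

Tables in S: A(120), B(120), C(400)
Edges inside S: C-A(d=2), C-B(d=200), A-B(d=30)
numerator = 120 * 120 * 400 = 5760000
denominator = 2 * 200 * 30 = 12000
card(S) = 5760000 / 12000 = 480

480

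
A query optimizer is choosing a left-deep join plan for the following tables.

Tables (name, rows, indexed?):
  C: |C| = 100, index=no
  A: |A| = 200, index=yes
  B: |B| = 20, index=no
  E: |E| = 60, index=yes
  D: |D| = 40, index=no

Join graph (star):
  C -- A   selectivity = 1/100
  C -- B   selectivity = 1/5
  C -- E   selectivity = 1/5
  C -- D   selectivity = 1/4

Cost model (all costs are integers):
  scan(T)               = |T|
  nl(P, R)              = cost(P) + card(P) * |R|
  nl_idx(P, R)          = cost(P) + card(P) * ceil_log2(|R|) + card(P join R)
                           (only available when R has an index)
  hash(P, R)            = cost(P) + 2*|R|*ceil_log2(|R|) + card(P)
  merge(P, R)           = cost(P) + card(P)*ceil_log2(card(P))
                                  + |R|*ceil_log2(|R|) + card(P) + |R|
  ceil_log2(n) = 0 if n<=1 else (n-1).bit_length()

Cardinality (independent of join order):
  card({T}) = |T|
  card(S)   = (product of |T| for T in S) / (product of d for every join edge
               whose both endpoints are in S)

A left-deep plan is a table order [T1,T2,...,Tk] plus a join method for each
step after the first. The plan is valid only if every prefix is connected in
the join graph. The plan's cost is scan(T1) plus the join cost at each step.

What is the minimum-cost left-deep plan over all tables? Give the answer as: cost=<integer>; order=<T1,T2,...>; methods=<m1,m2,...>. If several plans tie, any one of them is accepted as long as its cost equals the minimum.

cost=11500; order=C,A,B,D,E; methods=nl_idx,hash,hash,hash

Selinger DP (subsets sized 1..n):
  {C}: scan cost=100, card=100
  {A}: scan cost=200, card=200
  {B}: scan cost=20, card=20
  {E}: scan cost=60, card=60
  {D}: scan cost=40, card=40
  {AC}: card=200; try (A,nl_idx)→1100, (C,hash)→1800, (A,merge)→2700, (C,merge)→2800, (A,hash)→3400, (A,nl)→20100 …(+1); best=1100 via (A,nl_idx)
  {BC}: card=400; try (B,hash)→400, (C,merge)→940, (B,merge)→1020, (C,hash)→1440, (C,nl)→2020, (B,nl)→2100; best=400 via (B,hash)
  {CE}: card=1200; try (E,hash)→920, (C,merge)→1280, (E,merge)→1320, (C,hash)→1520, (E,nl_idx)→1900, (C,nl)→6060 …(+1); best=920 via (E,hash)
  {CD}: card=1000; try (D,hash)→680, (C,merge)→1120, (D,merge)→1180, (C,hash)→1480, (C,nl)→4040, (D,nl)→4100; best=680 via (D,hash)
  {ABC}: card=800; try (B,hash)→1500, (B,merge)→3020, (A,hash)→4000, (A,nl_idx)→4400, (B,nl)→5100, (A,merge)→6200 …(+1); best=1500 via (B,hash)
  {ACE}: card=2400; try (E,hash)→2020, (E,merge)→3320, (E,nl_idx)→4700, (A,hash)→5320, (A,nl_idx)→12920, (E,nl)→13100 …(+2); best=2020 via (E,hash)
  {ACD}: card=2000; try (D,hash)→1780, (D,merge)→3180, (A,hash)→4880, (D,nl)→9100, (A,nl_idx)→10680, (A,merge)→13480 …(+1); best=1780 via (D,hash)
  {BCE}: card=4800; try (E,hash)→1520, (B,hash)→2320, (E,merge)→4820, (E,nl_idx)→7600, (B,merge)→15440, (E,nl)→24400 …(+1); best=1520 via (E,hash)
  {BCD}: card=4000; try (D,hash)→1280, (B,hash)→1880, (D,merge)→4680, (B,merge)→11800, (D,nl)→16400, (B,nl)→20680; best=1280 via (D,hash)
  {CDE}: card=12000; try (E,hash)→2400, (D,hash)→2600, (E,merge)→12100, (D,merge)→15600, (E,nl_idx)→18680, (D,nl)→48920 …(+1); best=2400 via (E,hash)
  {ABCE}: card=9600; try (E,hash)→3020, (B,hash)→4620, (A,hash)→9520, (E,merge)→10720, (E,nl_idx)→15900, (B,merge)→33340 …(+5); best=3020 via (E,hash)
  {ABCD}: card=8000; try (D,hash)→2780, (B,hash)→3980, (A,hash)→8480, (D,merge)→10580, (B,merge)→25900, (D,nl)→33500 …(+4); best=2780 via (D,hash)
  {ACDE}: card=24000; try (E,hash)→4500, (D,hash)→4900, (A,hash)→17600, (E,merge)→26200, (D,merge)→33500, (E,nl_idx)→37780 …(+5); best=4500 via (E,hash)
  {BCDE}: card=48000; try (E,hash)→6000, (D,hash)→6800, (B,hash)→14600, (E,merge)→53700, (D,merge)→69000, (E,nl_idx)→73280 …(+4); best=6000 via (E,hash)
  {ABCDE}: card=96000; try (E,hash)→11500, (D,hash)→13100, (B,hash)→28700, (A,hash)→57200, (E,merge)→115200, (E,nl_idx)→146780 …(+8); best=11500 via (E,hash)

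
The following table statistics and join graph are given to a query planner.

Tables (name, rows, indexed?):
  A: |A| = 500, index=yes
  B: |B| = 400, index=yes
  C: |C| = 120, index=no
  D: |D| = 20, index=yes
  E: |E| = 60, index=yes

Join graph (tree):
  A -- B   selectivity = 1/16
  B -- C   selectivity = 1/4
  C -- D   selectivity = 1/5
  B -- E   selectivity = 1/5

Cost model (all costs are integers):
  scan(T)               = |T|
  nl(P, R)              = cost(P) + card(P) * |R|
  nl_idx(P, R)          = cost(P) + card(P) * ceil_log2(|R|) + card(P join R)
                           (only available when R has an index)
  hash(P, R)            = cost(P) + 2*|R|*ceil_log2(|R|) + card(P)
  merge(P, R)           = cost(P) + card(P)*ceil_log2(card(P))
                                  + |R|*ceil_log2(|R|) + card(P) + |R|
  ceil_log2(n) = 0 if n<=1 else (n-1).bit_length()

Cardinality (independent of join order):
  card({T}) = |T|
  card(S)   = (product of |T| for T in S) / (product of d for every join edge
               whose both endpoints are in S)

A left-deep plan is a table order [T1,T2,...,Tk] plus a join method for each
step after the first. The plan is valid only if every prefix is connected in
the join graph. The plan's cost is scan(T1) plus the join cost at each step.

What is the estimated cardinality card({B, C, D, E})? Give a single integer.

Tables in S: B(400), C(120), D(20), E(60)
Edges inside S: B-C(d=4), C-D(d=5), B-E(d=5)
numerator = 400 * 120 * 20 * 60 = 57600000
denominator = 4 * 5 * 5 = 100
card(S) = 57600000 / 100 = 576000

576000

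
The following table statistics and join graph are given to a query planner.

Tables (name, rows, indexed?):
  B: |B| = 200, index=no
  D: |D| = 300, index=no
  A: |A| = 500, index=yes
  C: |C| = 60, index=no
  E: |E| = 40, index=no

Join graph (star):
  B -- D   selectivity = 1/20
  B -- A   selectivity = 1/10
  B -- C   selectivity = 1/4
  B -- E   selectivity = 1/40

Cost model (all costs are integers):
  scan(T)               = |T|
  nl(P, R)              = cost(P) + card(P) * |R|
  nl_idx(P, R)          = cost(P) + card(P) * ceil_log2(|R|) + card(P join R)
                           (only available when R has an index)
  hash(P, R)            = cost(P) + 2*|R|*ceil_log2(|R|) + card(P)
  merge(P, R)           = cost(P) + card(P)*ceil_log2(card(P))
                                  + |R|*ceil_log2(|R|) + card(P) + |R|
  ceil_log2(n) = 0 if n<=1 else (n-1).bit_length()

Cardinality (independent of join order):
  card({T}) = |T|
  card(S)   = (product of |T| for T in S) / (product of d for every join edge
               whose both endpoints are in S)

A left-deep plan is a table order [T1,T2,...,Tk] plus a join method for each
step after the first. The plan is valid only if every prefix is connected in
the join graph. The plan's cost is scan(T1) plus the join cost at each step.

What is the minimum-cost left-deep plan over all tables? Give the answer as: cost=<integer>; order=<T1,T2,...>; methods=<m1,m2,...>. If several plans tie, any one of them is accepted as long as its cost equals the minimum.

Selinger DP (subsets sized 1..n):
  {B}: scan cost=200, card=200
  {D}: scan cost=300, card=300
  {A}: scan cost=500, card=500
  {C}: scan cost=60, card=60
  {E}: scan cost=40, card=40
  {BD}: card=3000; try (B,hash)→3800, (D,merge)→5000, (B,merge)→5100, (D,hash)→5800, (D,nl)→60200, (B,nl)→60300; best=3800 via (B,hash)
  {AB}: card=10000; try (B,hash)→4200, (A,merge)→7000, (B,merge)→7300, (A,hash)→9400, (A,nl_idx)→12000, (A,nl)→100200 …(+1); best=4200 via (B,hash)
  {BC}: card=3000; try (C,hash)→1120, (B,merge)→2280, (C,merge)→2420, (B,hash)→3320, (B,nl)→12060, (C,nl)→12200; best=1120 via (C,hash)
  {BE}: card=200; try (E,hash)→880, (B,merge)→2120, (E,merge)→2280, (B,hash)→3280, (B,nl)→8040, (E,nl)→8200; best=880 via (E,hash)
  {ABD}: card=150000; try (A,hash)→15800, (D,hash)→19600, (A,merge)→47800, (D,merge)→157200, (A,nl_idx)→180800, (A,nl)→1503800 …(+1); best=15800 via (A,hash)
  {BCD}: card=45000; try (C,hash)→7520, (D,hash)→9520, (D,merge)→43120, (C,merge)→43220, (C,nl)→183800, (D,nl)→901120; best=7520 via (C,hash)
  {BDE}: card=3000; try (D,merge)→5680, (D,hash)→6480, (E,hash)→7280, (E,merge)→43080, (D,nl)→60880, (E,nl)→123800; best=5680 via (D,merge)
  {ABC}: card=150000; try (A,hash)→13120, (C,hash)→14920, (A,merge)→45120, (C,merge)→154620, (A,nl_idx)→178120, (C,nl)→604200 …(+1); best=13120 via (A,hash)
  {ABE}: card=10000; try (A,merge)→7680, (A,hash)→10080, (A,nl_idx)→12680, (E,hash)→14680, (A,nl)→100880, (E,merge)→154480 …(+1); best=7680 via (A,merge)
  {BCE}: card=3000; try (C,hash)→1800, (C,merge)→3100, (E,hash)→4600, (C,nl)→12880, (E,merge)→40400, (E,nl)→121120; best=1800 via (C,hash)
  {ABCD}: card=2250000; try (A,hash)→61520, (C,hash)→166520, (D,hash)→168520, (A,merge)→777520, (A,nl_idx)→2662520, (D,merge)→2866120 …(+4); best=61520 via (A,hash)
  {ABDE}: card=150000; try (A,hash)→17680, (D,hash)→23080, (A,merge)→49680, (D,merge)→160680, (E,hash)→166280, (A,nl_idx)→182680 …(+4); best=17680 via (A,hash)
  {BCDE}: card=45000; try (C,hash)→9400, (D,hash)→10200, (D,merge)→43800, (C,merge)→45100, (E,hash)→53000, (C,nl)→185680 …(+3); best=9400 via (C,hash)
  {ABCE}: card=150000; try (A,hash)→13800, (C,hash)→18400, (A,merge)→45800, (C,merge)→158100, (E,hash)→163600, (A,nl_idx)→178800 …(+4); best=13800 via (A,hash)
  {ABCDE}: card=2250000; try (A,hash)→63400, (C,hash)→168400, (D,hash)→169200, (A,merge)→779400, (E,hash)→2312000, (A,nl_idx)→2664400 …(+7); best=63400 via (A,hash)

cost=63400; order=B,E,D,C,A; methods=hash,merge,hash,hash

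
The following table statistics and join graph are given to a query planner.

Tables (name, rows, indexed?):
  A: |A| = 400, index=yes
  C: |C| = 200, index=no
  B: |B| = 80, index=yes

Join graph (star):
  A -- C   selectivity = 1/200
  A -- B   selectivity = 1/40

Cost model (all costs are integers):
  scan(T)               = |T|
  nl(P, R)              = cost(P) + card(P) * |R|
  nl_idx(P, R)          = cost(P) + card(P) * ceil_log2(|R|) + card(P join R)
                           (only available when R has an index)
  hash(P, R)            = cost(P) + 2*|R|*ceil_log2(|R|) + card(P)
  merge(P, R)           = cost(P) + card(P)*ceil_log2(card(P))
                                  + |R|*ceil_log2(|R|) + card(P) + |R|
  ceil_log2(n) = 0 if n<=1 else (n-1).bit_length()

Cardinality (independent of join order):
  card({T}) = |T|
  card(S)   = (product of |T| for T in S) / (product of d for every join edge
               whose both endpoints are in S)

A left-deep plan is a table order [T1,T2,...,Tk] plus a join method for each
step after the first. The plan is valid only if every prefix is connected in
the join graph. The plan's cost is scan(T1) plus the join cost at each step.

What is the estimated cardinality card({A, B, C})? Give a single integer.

Tables in S: A(400), B(80), C(200)
Edges inside S: A-C(d=200), A-B(d=40)
numerator = 400 * 80 * 200 = 6400000
denominator = 200 * 40 = 8000
card(S) = 6400000 / 8000 = 800

800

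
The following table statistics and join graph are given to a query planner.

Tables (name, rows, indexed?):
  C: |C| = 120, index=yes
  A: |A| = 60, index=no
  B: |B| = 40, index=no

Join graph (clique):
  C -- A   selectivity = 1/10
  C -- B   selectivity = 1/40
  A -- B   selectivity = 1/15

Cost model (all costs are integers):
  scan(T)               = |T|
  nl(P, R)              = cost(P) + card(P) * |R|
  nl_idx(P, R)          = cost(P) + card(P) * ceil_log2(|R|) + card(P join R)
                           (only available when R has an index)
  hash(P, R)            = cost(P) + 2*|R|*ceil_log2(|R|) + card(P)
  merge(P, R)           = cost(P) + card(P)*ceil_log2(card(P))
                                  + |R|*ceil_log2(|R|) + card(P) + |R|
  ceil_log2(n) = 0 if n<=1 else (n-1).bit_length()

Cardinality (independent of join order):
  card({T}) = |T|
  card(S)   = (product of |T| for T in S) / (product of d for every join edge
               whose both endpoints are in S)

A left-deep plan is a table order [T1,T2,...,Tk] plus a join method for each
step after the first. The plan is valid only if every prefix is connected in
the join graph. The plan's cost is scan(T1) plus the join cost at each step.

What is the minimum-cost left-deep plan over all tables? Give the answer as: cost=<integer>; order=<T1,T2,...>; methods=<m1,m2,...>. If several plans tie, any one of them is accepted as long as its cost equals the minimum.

Selinger DP (subsets sized 1..n):
  {C}: scan cost=120, card=120
  {A}: scan cost=60, card=60
  {B}: scan cost=40, card=40
  {AC}: card=720; try (A,hash)→960, (C,nl_idx)→1200, (C,merge)→1440, (A,merge)→1500, (C,hash)→1800, (C,nl)→7260 …(+1); best=960 via (A,hash)
  {BC}: card=120; try (C,nl_idx)→440, (B,hash)→720, (C,merge)→1280, (B,merge)→1360, (C,hash)→1760, (C,nl)→4840 …(+1); best=440 via (C,nl_idx)
  {AB}: card=160; try (B,hash)→600, (A,merge)→740, (B,merge)→760, (A,hash)→800, (A,nl)→2440, (B,nl)→2460; best=600 via (B,hash)
  {ABC}: card=48; try (A,hash)→1280, (C,nl_idx)→1768, (A,merge)→1820, (B,hash)→2160, (C,hash)→2440, (C,merge)→3000 …(+4); best=1280 via (A,hash)

cost=1280; order=B,C,A; methods=nl_idx,hash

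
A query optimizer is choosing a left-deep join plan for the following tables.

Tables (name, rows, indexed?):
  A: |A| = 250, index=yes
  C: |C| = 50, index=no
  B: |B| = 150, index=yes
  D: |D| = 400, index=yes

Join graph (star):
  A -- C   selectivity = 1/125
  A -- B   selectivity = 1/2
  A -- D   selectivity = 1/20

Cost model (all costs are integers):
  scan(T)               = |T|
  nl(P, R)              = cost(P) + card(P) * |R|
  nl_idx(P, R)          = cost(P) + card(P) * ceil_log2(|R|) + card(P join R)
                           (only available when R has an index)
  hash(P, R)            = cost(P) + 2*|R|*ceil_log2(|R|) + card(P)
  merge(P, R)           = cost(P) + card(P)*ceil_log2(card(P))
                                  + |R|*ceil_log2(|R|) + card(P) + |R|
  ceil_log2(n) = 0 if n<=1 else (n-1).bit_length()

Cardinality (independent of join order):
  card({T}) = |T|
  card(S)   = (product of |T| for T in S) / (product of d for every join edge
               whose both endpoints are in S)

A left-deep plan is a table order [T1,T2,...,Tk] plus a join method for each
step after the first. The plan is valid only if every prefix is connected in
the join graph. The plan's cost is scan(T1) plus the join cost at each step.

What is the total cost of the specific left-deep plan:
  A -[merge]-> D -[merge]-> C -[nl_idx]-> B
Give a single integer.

step 1: scan A: cost=250, card=250
step 2: join D via merge
    card(P join D) = 250*400/(20) = 5000
    cost = 250 + 250*8 + 400*9 + 250 + 400 = 6500
step 3: join C via merge
    card(P join C) = 5000*50/(125) = 2000
    cost = 6500 + 5000*13 + 50*6 + 5000 + 50 = 76850
step 4: join B via nl_idx
    card(P join B) = 2000*150/(2) = 150000
    cost = 76850 + 2000*8 + 150000 = 242850

242850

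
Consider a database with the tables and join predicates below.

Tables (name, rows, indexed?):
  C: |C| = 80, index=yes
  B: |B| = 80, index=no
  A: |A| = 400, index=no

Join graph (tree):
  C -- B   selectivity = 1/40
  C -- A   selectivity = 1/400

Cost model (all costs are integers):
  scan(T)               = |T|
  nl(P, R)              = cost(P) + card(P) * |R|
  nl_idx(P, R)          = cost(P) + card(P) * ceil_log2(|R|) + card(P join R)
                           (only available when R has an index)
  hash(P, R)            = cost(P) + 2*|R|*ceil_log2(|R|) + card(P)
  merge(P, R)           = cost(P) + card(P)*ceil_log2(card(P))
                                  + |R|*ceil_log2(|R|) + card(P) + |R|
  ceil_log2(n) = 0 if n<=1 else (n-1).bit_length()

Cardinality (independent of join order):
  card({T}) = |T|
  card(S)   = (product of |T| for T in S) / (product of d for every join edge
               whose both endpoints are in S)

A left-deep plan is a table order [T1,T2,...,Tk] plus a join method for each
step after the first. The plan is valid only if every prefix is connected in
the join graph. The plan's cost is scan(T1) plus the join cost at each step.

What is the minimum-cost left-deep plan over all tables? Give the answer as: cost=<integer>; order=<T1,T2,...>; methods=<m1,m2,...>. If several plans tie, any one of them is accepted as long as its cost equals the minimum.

cost=3120; order=A,C,B; methods=hash,hash

Selinger DP (subsets sized 1..n):
  {C}: scan cost=80, card=80
  {B}: scan cost=80, card=80
  {A}: scan cost=400, card=400
  {BC}: card=160; try (C,nl_idx)→800, (C,hash)→1280, (B,hash)→1280, (C,merge)→1360, (B,merge)→1360, (C,nl)→6480 …(+1); best=800 via (C,nl_idx)
  {AC}: card=80; try (C,hash)→1920, (C,nl_idx)→3280, (A,merge)→4720, (C,merge)→5040, (A,hash)→7360, (A,nl)→32080 …(+1); best=1920 via (C,hash)
  {ABC}: card=160; try (B,hash)→3120, (B,merge)→3200, (A,merge)→6240, (A,hash)→8160, (B,nl)→8320, (A,nl)→64800; best=3120 via (B,hash)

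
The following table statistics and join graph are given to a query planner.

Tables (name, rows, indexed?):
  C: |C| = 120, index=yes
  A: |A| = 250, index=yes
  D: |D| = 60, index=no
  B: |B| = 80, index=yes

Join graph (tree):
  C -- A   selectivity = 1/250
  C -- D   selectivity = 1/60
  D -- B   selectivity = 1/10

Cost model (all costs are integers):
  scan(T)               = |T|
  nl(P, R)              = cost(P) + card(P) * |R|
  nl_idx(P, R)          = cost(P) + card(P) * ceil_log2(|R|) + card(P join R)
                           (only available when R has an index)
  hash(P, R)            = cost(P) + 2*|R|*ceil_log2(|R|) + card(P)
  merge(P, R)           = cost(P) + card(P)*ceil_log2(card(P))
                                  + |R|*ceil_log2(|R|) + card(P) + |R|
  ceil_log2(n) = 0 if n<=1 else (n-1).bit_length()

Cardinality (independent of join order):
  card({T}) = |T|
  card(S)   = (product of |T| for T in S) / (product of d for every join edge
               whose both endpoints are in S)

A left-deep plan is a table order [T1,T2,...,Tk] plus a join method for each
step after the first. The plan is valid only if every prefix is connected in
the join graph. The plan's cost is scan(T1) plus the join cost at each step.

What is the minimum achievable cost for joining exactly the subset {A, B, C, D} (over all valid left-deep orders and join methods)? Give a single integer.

Selinger DP over subsets of {A,B,C,D}:
  {C}: scan cost=120, card=120
  {A}: scan cost=250, card=250
  {D}: scan cost=60, card=60
  {B}: scan cost=80, card=80
  {AC}: card=120; try (A,nl_idx)→1200, (C,nl_idx)→2120, (C,hash)→2180, (A,merge)→3330, (C,merge)→3460, (A,hash)→4240 …(+2); best=1200 via (A,nl_idx)
  {CD}: card=120; try (C,nl_idx)→600, (D,hash)→960, (C,merge)→1440, (D,merge)→1500, (C,hash)→1800, (C,nl)→7260 …(+1); best=600 via (C,nl_idx)
  {BD}: card=480; try (D,hash)→880, (B,nl_idx)→960, (B,merge)→1120, (D,merge)→1140, (B,hash)→1240, (B,nl)→4860 …(+1); best=880 via (D,hash)
  {ACD}: card=120; try (A,nl_idx)→1680, (D,hash)→2040, (D,merge)→2580, (A,merge)→3810, (A,hash)→4720, (D,nl)→8400 …(+1); best=1680 via (A,nl_idx)
  {BCD}: card=960; try (B,hash)→1840, (B,merge)→2200, (B,nl_idx)→2400, (C,hash)→3040, (C,nl_idx)→5200, (C,merge)→6640 …(+2); best=1840 via (B,hash)
  {ABCD}: card=960; try (B,hash)→2920, (B,merge)→3280, (B,nl_idx)→3480, (A,hash)→6800, (A,nl_idx)→10480, (B,nl)→11280 …(+2); best=2920 via (B,hash)

2920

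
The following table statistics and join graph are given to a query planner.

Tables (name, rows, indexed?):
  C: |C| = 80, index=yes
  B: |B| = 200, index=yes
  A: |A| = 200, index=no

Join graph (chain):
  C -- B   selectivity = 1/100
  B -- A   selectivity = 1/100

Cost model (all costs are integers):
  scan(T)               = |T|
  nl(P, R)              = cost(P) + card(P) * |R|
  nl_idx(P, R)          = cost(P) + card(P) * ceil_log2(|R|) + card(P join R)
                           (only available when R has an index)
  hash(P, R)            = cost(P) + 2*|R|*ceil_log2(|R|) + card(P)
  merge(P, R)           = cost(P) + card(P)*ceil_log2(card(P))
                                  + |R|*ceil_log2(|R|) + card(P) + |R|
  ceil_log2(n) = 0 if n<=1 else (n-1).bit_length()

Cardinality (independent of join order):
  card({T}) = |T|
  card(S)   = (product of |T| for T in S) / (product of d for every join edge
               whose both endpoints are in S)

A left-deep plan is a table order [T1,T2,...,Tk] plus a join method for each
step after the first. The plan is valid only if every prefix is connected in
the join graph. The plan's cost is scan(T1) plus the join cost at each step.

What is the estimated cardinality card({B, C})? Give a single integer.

Tables in S: B(200), C(80)
Edges inside S: C-B(d=100)
numerator = 200 * 80 = 16000
denominator = 100 = 100
card(S) = 16000 / 100 = 160

160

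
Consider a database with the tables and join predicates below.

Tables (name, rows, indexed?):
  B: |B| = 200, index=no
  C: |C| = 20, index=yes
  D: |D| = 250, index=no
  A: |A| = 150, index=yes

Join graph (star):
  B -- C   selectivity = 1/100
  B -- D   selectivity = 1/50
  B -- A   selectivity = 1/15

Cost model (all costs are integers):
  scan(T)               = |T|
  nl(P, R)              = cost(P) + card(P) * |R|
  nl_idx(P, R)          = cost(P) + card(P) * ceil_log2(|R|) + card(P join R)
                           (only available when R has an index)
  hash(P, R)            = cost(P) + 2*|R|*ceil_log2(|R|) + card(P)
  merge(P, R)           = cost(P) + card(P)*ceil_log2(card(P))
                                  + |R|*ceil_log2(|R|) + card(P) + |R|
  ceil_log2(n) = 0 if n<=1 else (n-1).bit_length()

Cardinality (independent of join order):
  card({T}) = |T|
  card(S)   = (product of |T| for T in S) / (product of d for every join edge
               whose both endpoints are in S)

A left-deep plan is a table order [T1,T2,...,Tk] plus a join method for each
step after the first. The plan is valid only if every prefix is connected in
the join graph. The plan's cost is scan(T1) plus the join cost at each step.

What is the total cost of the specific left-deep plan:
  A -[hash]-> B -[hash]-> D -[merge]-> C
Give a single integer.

159620

step 1: scan A: cost=150, card=150
step 2: join B via hash
    card(P join B) = 150*200/(15) = 2000
    cost = 150 + 2*200*8 + 150 = 3500
step 3: join D via hash
    card(P join D) = 2000*250/(50) = 10000
    cost = 3500 + 2*250*8 + 2000 = 9500
step 4: join C via merge
    card(P join C) = 10000*20/(100) = 2000
    cost = 9500 + 10000*14 + 20*5 + 10000 + 20 = 159620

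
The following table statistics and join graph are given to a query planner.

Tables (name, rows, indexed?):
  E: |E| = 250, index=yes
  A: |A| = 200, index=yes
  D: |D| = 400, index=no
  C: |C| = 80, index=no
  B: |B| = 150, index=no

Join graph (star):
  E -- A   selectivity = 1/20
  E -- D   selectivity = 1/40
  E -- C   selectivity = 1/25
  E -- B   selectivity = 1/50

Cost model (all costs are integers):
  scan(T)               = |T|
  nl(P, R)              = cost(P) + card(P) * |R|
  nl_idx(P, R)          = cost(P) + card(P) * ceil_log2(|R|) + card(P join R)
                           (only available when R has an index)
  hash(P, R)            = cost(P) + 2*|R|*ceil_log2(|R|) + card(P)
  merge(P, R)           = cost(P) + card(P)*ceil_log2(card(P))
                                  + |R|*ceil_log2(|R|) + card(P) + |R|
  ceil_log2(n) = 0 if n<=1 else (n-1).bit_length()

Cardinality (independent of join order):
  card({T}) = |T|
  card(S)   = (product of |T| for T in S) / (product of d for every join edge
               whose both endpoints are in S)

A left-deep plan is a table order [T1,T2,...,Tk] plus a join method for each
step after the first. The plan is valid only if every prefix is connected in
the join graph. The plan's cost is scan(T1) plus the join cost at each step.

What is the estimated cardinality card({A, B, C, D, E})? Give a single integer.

Tables in S: A(200), B(150), C(80), D(400), E(250)
Edges inside S: E-A(d=20), E-D(d=40), E-C(d=25), E-B(d=50)
numerator = 200 * 150 * 80 * 400 * 250 = 240000000000
denominator = 20 * 40 * 25 * 50 = 1000000
card(S) = 240000000000 / 1000000 = 240000

240000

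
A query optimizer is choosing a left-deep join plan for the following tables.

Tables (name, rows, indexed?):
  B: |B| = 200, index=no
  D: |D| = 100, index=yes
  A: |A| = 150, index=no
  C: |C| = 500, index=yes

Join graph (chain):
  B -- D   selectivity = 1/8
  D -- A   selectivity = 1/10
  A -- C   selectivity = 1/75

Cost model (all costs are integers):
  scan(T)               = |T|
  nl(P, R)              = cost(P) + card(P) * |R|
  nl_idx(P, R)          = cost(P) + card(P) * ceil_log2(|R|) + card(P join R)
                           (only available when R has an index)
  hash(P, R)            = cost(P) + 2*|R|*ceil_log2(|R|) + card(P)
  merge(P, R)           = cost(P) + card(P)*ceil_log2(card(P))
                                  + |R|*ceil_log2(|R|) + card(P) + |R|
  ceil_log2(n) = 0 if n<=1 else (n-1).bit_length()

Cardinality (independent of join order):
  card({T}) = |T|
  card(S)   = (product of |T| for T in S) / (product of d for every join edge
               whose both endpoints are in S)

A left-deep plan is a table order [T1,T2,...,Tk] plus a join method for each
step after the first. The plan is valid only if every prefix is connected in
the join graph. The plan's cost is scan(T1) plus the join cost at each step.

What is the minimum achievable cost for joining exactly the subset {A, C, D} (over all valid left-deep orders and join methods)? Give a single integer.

4900

Selinger DP over subsets of {A,C,D}:
  {D}: scan cost=100, card=100
  {A}: scan cost=150, card=150
  {C}: scan cost=500, card=500
  {AD}: card=1500; try (D,hash)→1700, (A,merge)→2250, (D,merge)→2300, (A,hash)→2600, (D,nl_idx)→2700, (A,nl)→15100 …(+1); best=1700 via (D,hash)
  {AC}: card=1000; try (C,nl_idx)→2500, (A,hash)→3400, (C,merge)→6500, (A,merge)→6850, (C,hash)→9300, (C,nl)→75150 …(+1); best=2500 via (C,nl_idx)
  {ACD}: card=10000; try (D,hash)→4900, (C,hash)→12200, (D,merge)→14300, (D,nl_idx)→19500, (C,merge)→24700, (C,nl_idx)→25200 …(+2); best=4900 via (D,hash)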